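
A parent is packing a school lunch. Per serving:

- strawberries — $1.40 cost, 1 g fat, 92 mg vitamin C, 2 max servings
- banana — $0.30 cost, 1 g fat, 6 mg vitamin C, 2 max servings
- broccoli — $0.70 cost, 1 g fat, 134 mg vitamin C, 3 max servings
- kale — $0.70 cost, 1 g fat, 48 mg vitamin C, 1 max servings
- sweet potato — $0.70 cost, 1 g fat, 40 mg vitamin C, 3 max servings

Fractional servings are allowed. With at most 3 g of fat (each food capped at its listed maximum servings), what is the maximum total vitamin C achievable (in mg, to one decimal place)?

402.0 mg

Vitamin C per g fat: broccoli 134, strawberries 92, kale 48, sweet potato 40, banana 6.
Take 3 servings of broccoli: uses 3 g fat, +402.0 mg vitamin C (running total 402.0 mg).
Filling greedily by vitamin C-per-g fat is optimal for one linear limit, giving 402.0 mg.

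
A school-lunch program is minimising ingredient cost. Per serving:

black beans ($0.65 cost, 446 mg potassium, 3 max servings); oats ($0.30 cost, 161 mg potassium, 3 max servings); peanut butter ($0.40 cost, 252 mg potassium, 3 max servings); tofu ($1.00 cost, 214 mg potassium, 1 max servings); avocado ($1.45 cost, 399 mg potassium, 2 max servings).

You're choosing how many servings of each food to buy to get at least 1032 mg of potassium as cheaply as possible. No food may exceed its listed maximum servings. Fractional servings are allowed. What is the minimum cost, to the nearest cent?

Cost per mg of potassium: black beans $0.0015, peanut butter $0.0016, oats $0.0019, avocado $0.0036, tofu $0.0047.
Take 2.314 servings of black beans: +1032.0 mg potassium for $1.50 (total $1.50, still need 0.0 mg).
Greedy by cheapest-per-mg is optimal for a single linear constraint, so the minimum cost is $1.50.

$1.50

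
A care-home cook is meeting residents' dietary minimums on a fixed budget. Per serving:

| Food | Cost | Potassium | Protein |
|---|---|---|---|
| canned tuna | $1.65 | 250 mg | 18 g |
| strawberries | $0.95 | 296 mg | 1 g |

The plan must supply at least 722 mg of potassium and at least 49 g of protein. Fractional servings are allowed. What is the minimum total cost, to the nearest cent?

$4.62

canned tuna only: max(722/250, 49/18) = 2.888 servings → $4.77.
strawberries only: max(722/296, 49/1) = 49 servings → $46.55.
canned tuna + strawberries with both tight: 2.714 servings and 0.1469 servings → $4.62.
So the least-cost plan costs $4.62.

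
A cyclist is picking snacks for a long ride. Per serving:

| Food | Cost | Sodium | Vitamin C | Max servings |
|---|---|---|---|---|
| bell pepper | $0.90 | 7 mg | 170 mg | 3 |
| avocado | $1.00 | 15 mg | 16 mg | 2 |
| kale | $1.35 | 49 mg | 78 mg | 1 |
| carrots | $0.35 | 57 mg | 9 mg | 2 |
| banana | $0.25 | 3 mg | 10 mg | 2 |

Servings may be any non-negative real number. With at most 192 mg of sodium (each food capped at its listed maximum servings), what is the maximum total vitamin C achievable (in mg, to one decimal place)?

653.6 mg

Vitamin C per mg sodium: bell pepper 24.29, banana 3.333, kale 1.592, avocado 1.067, carrots 0.1579.
Take 3 servings of bell pepper: uses 21 mg sodium, +510.0 mg vitamin C (running total 510.0 mg).
Take 2 servings of banana: uses 6 mg sodium, +20.0 mg vitamin C (running total 530.0 mg).
Take 1 serving of kale: uses 49 mg sodium, +78.0 mg vitamin C (running total 608.0 mg).
Take 2 servings of avocado: uses 30 mg sodium, +32.0 mg vitamin C (running total 640.0 mg).
Take 1.509 servings of carrots: uses 86 mg sodium, +13.6 mg vitamin C (running total 653.6 mg).
Greedy by best ratio exhausts the sodium allowance optimally: 653.6 mg.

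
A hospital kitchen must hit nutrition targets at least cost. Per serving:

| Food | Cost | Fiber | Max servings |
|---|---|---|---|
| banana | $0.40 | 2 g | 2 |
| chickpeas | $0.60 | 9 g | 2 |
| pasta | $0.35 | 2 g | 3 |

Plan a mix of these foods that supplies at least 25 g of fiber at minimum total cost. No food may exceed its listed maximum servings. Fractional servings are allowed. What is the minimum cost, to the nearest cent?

Cost per g of fiber: chickpeas $0.0667, pasta $0.1750, banana $0.2000.
Take 2 servings of chickpeas: +18.0 g fiber for $1.20 (total $1.20, still need 7.0 g).
Take 3 servings of pasta: +6.0 g fiber for $1.05 (total $2.25, still need 1.0 g).
Take 0.5 servings of banana: +1.0 g fiber for $0.20 (total $2.45, still need 0.0 g).
Filling from the cheapest source first is optimal under one linear minimum: $2.45.

$2.45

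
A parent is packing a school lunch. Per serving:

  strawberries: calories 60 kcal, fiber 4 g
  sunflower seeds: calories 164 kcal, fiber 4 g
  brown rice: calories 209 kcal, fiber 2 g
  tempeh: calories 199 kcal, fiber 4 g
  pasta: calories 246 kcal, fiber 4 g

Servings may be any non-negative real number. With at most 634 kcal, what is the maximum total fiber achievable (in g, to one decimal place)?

42.3 g

Fiber per kcal: strawberries 0.06667, sunflower seeds 0.02439, tempeh 0.0201, pasta 0.01626, brown rice 0.009569.
With no serving limits, spend the whole calories allowance on strawberries: 634 kcal / 60 kcal × 4 g = 42.3 g.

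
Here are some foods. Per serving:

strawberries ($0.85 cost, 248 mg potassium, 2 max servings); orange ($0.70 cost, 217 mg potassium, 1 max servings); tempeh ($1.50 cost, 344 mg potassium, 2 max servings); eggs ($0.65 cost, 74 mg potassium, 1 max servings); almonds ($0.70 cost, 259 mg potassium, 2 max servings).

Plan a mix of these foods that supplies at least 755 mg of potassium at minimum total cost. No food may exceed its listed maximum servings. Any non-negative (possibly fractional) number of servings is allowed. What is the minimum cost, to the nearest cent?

$2.17

Cost per mg of potassium: almonds $0.0027, orange $0.0032, strawberries $0.0034, tempeh $0.0044, eggs $0.0088.
Take 2 servings of almonds: +518.0 mg potassium for $1.40 (total $1.40, still need 237.0 mg).
Take 1 serving of orange: +217.0 mg potassium for $0.70 (total $2.10, still need 20.0 mg).
Take 0.08065 servings of strawberries: +20.0 mg potassium for $0.07 (total $2.17, still need 0.0 mg).
Filling from the cheapest source first is optimal under one linear minimum: $2.17.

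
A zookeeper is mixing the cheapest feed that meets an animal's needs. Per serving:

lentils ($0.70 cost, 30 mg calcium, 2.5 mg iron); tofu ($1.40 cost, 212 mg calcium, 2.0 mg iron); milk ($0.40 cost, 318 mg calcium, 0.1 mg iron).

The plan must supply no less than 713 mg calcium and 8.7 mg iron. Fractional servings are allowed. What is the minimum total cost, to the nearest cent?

For a min-cost LP with two ≥-constraints, a basic feasible solution has at most two positive variables.
lentils only: max(713/30, 8.7/2.5) = 23.77 servings → $16.64.
tofu only: max(713/212, 8.7/2.0) = 4.35 servings → $6.09.
milk only: max(713/318, 8.7/0.1) = 87 servings → $34.80.
lentils + tofu with both tight: 0.8902 servings and 3.237 servings → $5.16.
lentils + milk with both tight: 3.403 servings and 1.921 servings → $3.15.
tofu + milk: intersection lies outside the first quadrant.
So the least-cost plan costs $3.15.

$3.15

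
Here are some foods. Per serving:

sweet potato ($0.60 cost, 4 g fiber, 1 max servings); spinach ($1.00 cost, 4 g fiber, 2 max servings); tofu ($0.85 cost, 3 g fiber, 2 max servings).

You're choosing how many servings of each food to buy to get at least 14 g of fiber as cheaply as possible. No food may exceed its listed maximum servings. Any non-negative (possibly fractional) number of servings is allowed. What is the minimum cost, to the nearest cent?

$3.17

Cost per g of fiber: sweet potato $0.1500, spinach $0.2500, tofu $0.2833.
Take 1 serving of sweet potato: +4.0 g fiber for $0.60 (total $0.60, still need 10.0 g).
Take 2 servings of spinach: +8.0 g fiber for $2.00 (total $2.60, still need 2.0 g).
Take 0.6667 servings of tofu: +2.0 g fiber for $0.57 (total $3.17, still need 0.0 g).
Greedy by cheapest-per-g is optimal for a single linear constraint, so the minimum cost is $3.17.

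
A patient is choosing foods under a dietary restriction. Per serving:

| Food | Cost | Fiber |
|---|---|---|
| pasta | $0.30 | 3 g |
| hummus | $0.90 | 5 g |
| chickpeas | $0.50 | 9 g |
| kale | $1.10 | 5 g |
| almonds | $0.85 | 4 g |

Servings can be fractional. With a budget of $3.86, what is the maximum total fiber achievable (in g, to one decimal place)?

69.5 g

Fiber per dollar: chickpeas 18, pasta 10, hummus 5.556, almonds 4.706, kale 4.545.
With no serving limits, spend the whole cost allowance on chickpeas: $3.86 / $0.50 × 9 g = 69.5 g.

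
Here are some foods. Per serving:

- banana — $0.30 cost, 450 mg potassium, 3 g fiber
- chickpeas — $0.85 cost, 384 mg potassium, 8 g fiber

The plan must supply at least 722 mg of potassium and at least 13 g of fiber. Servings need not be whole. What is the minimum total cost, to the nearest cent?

This is a tiny linear program; its minimum lies at a vertex of the feasible set. List the vertices and price them.
banana only: max(722/450, 13/3) = 4.333 servings → $1.30.
chickpeas only: max(722/384, 13/8) = 1.88 servings → $1.60.
banana + chickpeas with both tight: 0.3203 servings and 1.505 servings → $1.38.
Cheapest feasible corner: $1.30.

$1.30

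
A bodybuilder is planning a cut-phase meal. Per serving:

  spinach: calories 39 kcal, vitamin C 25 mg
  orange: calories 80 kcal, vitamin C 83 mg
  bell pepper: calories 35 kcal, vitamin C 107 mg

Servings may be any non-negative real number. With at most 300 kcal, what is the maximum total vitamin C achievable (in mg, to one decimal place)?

917.1 mg

Vitamin C per kcal: bell pepper 3.057, orange 1.038, spinach 0.641.
With no serving limits, spend the whole calories allowance on bell pepper: 300 kcal / 35 kcal × 107 mg = 917.1 mg.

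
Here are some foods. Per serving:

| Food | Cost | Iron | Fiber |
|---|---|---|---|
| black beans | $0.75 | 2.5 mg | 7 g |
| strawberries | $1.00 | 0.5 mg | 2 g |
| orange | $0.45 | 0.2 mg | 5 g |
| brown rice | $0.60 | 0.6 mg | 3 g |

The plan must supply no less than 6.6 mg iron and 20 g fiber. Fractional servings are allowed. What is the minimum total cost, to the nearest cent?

$2.11

The cheapest plan sits at a corner of the feasible region — with two constraints it uses at most two foods.
black beans only: max(6.6/2.5, 20/7) = 2.857 servings → $2.14.
strawberries only: max(6.6/0.5, 20/2) = 13.2 servings → $13.20.
orange only: max(6.6/0.2, 20/5) = 33 servings → $14.85.
brown rice only: max(6.6/0.6, 20/3) = 11 servings → $6.60.
black beans + strawberries with both tight: 2.133 servings and 2.533 servings → $4.13.
black beans + orange with both tight: 2.613 servings and 0.3423 servings → $2.11.
black beans + brown rice with both tight: 2.364 servings and 1.152 servings → $2.46.
strawberries + orange: the both-tight solution has a negative serving — not a feasible corner.
strawberries + brown rice with both targets exact would need a negative amount; discard.
orange + brown rice with both targets exact would need a negative amount; discard.
So the least-cost plan costs $2.11.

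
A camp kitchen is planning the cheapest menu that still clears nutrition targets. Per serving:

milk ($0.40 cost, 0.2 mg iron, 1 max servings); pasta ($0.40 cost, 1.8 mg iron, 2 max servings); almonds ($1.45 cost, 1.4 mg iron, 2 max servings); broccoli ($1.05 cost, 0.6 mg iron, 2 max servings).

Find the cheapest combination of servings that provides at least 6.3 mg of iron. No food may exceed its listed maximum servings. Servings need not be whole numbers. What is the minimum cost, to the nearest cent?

Cost per mg of iron: pasta $0.2222, almonds $1.0357, broccoli $1.7500, milk $2.0000.
Take 2 servings of pasta: +3.6 mg iron for $0.80 (total $0.80, still need 2.7 mg).
Take 1.929 servings of almonds: +2.7 mg iron for $2.80 (total $3.60, still need 0.0 mg).
Greedy by cheapest-per-mg is optimal for a single linear constraint, so the minimum cost is $3.60.

$3.60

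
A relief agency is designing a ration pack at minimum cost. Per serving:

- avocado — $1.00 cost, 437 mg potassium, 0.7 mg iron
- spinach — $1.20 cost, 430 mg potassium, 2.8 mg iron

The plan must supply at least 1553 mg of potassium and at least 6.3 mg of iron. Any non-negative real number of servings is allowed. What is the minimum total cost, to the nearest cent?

$3.94

Check every corner: each single food scaled to meet both minima, and each pair solved so both constraints bind.
avocado only: max(1553/437, 6.3/0.7) = 9 servings → $9.00.
spinach only: max(1553/430, 6.3/2.8) = 3.612 servings → $4.33.
avocado + spinach with both tight: 1.777 servings and 1.806 servings → $3.94.
Cheapest feasible corner: $3.94.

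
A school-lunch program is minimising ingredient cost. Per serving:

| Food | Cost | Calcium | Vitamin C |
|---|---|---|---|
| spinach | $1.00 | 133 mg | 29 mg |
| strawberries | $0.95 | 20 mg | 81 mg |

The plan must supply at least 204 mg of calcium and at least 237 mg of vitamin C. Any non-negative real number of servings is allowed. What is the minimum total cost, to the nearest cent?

A basic optimal solution has at most two foods positive. Try each food alone and each pair with both targets met exactly.
spinach only: max(204/133, 237/29) = 8.172 servings → $8.17.
strawberries only: max(204/20, 237/81) = 10.2 servings → $9.69.
spinach + strawberries with both tight: 1.156 servings and 2.512 servings → $3.54.
So the least-cost plan costs $3.54.

$3.54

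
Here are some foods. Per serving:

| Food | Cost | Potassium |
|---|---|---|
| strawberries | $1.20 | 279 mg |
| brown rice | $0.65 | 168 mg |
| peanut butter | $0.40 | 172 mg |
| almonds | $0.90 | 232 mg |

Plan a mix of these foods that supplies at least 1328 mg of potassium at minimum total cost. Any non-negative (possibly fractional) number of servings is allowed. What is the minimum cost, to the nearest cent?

$3.09

Cost per mg of potassium: peanut butter $0.0023, brown rice $0.0039, almonds $0.0039, strawberries $0.0043.
With no serving limits, use only peanut butter: 1328 mg / 172 mg = 7.721 servings × $0.40 = $3.09.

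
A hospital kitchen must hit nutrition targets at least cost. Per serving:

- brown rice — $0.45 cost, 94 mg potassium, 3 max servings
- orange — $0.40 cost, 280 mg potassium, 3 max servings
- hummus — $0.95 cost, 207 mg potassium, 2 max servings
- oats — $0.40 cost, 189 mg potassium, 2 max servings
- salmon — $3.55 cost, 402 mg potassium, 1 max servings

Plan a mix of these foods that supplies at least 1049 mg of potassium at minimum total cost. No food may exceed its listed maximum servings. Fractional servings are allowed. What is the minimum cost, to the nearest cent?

Cost per mg of potassium: orange $0.0014, oats $0.0021, hummus $0.0046, brown rice $0.0048, salmon $0.0088.
Take 3 servings of orange: +840.0 mg potassium for $1.20 (total $1.20, still need 209.0 mg).
Take 1.106 servings of oats: +209.0 mg potassium for $0.44 (total $1.64, still need 0.0 mg).
Filling from the cheapest source first is optimal under one linear minimum: $1.64.

$1.64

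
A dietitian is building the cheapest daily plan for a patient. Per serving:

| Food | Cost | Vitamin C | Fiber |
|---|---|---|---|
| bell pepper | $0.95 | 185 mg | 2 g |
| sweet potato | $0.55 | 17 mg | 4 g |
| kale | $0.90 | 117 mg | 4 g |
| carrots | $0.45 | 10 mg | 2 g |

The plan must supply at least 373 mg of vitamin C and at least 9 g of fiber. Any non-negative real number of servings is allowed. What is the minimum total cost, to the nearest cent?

$2.46

The cheapest plan sits at a corner of the feasible region — with two constraints it uses at most two foods.
bell pepper only: max(373/185, 9/2) = 4.5 servings → $4.28.
sweet potato only: max(373/17, 9/4) = 21.94 servings → $12.07.
kale only: max(373/117, 9/4) = 3.188 servings → $2.87.
carrots only: max(373/10, 9/2) = 37.3 servings → $16.79.
bell pepper + sweet potato with both tight: 1.897 servings and 1.302 servings → $2.52.
bell pepper + kale with both tight: 0.8676 servings and 1.816 servings → $2.46.
bell pepper + carrots with both tight: 1.874 servings and 2.626 servings → $2.96.
sweet potato + kale: the both-tight solution has a negative serving — not a feasible corner.
sweet potato + carrots: intersection lies outside the first quadrant.
kale + carrots with both targets exact would need a negative amount; discard.
The minimum over all feasible corners is $2.46.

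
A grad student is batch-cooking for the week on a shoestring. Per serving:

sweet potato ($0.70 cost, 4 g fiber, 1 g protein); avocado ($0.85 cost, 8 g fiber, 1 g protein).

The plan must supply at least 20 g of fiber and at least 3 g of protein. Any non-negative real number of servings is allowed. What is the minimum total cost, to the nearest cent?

sweet potato only: max(20/4, 3/1) = 5 servings → $3.50.
avocado only: max(20/8, 3/1) = 3 servings → $2.55.
sweet potato + avocado with both tight: 1 serving and 2 servings → $2.40.
Cheapest feasible corner: $2.40.

$2.40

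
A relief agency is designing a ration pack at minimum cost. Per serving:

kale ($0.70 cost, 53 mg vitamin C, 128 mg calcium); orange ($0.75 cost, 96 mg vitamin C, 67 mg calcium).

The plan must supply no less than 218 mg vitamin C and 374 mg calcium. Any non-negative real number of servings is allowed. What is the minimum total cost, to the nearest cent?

$2.40

Two binding constraints pin down two serving amounts, so the optimal mix uses at most two foods. The candidates are each food alone (scaled to the tighter of vitamin C/calcium) and each pair with both constraints tight.
kale only: max(218/53, 374/128) = 4.113 servings → $2.88.
orange only: max(218/96, 374/67) = 5.582 servings → $4.19.
kale + orange with both tight: 2.438 servings and 0.925 servings → $2.40.
The minimum over all feasible corners is $2.40.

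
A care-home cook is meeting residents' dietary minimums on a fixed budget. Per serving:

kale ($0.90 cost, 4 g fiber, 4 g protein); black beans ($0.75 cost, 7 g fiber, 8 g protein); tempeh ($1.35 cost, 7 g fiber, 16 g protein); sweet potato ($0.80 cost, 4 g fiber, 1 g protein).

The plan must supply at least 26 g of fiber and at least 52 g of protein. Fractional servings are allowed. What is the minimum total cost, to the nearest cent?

$4.46

kale only: max(26/4, 52/4) = 13 servings → $11.70.
black beans only: max(26/7, 52/8) = 6.5 servings → $4.88.
tempeh only: max(26/7, 52/16) = 3.714 servings → $5.01.
sweet potato only: max(26/4, 52/1) = 52 servings → $41.60.
kale + black beans with both targets exact would need a negative amount; discard.
kale + tempeh with both tight: 1.444 servings and 2.889 servings → $5.20.
kale + sweet potato: the both-tight solution has a negative serving — not a feasible corner.
black beans + tempeh with both tight: 0.9286 servings and 2.786 servings → $4.46.
black beans + sweet potato with both targets exact would need a negative amount; discard.
tempeh + sweet potato with both tight: 3.193 servings and 0.9123 servings → $5.04.
So the least-cost plan costs $4.46.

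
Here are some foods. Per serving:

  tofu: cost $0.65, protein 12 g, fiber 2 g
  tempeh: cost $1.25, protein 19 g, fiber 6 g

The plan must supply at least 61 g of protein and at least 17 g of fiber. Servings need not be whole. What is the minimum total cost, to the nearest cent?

$3.84

This is a tiny linear program; its minimum lies at a vertex of the feasible set. List the vertices and price them.
tofu only: max(61/12, 17/2) = 8.5 servings → $5.53.
tempeh only: max(61/19, 17/6) = 3.211 servings → $4.01.
tofu + tempeh with both tight: 1.265 servings and 2.412 servings → $3.84.
The minimum over all feasible corners is $3.84.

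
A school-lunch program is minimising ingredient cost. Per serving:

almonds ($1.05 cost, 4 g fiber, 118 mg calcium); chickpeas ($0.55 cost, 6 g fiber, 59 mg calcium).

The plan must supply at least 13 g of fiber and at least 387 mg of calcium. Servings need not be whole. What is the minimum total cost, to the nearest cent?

$3.44

For a min-cost LP with two ≥-constraints, a basic feasible solution has at most two positive variables.
almonds only: max(13/4, 387/118) = 3.28 servings → $3.44.
chickpeas only: max(13/6, 387/59) = 6.559 servings → $3.61.
almonds + chickpeas with both targets exact would need a negative amount; discard.
Cheapest feasible corner: $3.44.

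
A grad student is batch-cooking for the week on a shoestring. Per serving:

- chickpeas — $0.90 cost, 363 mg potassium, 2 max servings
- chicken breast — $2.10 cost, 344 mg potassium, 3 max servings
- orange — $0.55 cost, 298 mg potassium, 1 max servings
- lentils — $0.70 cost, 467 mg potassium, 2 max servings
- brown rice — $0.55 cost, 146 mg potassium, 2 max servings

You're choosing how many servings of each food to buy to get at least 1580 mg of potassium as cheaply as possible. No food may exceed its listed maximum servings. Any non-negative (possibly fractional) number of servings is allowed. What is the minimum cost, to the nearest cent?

Cost per mg of potassium: lentils $0.0015, orange $0.0018, chickpeas $0.0025, brown rice $0.0038, chicken breast $0.0061.
Take 2 servings of lentils: +934.0 mg potassium for $1.40 (total $1.40, still need 646.0 mg).
Take 1 serving of orange: +298.0 mg potassium for $0.55 (total $1.95, still need 348.0 mg).
Take 0.9587 servings of chickpeas: +348.0 mg potassium for $0.86 (total $2.81, still need 0.0 mg).
Greedy by cheapest-per-mg is optimal for a single linear constraint, so the minimum cost is $2.81.

$2.81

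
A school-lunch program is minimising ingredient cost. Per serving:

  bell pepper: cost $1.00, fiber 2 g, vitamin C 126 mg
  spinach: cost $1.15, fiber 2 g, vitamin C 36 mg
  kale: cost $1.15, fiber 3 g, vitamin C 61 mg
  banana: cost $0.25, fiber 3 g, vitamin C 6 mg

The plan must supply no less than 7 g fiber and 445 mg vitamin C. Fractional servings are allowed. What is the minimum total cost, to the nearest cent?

Minimising a linear cost over {fiber ≥ 7, vitamin C ≥ 445, servings ≥ 0} — the optimum is at a vertex, using one or two foods.
bell pepper only: max(7/2, 445/126) = 3.532 servings → $3.53.
spinach only: max(7/2, 445/36) = 12.36 servings → $14.22.
kale only: max(7/3, 445/61) = 7.295 servings → $8.39.
banana only: max(7/3, 445/6) = 74.17 servings → $18.54.
bell pepper + spinach: the both-tight solution has a negative serving — not a feasible corner.
bell pepper + kale: intersection lies outside the first quadrant.
bell pepper + banana: the both-tight solution has a negative serving — not a feasible corner.
spinach + kale: intersection lies outside the first quadrant.
spinach + banana: the both-tight solution has a negative serving — not a feasible corner.
kale + banana: intersection lies outside the first quadrant.
The minimum over all feasible corners is $3.53.

$3.53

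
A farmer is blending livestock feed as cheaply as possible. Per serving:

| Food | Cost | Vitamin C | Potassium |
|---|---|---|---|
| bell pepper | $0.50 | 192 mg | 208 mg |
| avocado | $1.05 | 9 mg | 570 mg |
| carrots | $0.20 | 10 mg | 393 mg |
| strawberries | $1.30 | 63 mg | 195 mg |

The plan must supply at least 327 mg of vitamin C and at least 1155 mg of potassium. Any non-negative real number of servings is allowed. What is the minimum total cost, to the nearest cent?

Compare the cost at each extreme point of the feasible region.
bell pepper only: max(327/192, 1155/208) = 5.553 servings → $2.78.
avocado only: max(327/9, 1155/570) = 36.33 servings → $38.15.
carrots only: max(327/10, 1155/393) = 32.7 servings → $6.54.
strawberries only: max(327/63, 1155/195) = 5.923 servings → $7.70.
bell pepper + avocado with both tight: 1.636 servings and 1.429 servings → $2.32.
bell pepper + carrots with both tight: 1.594 servings and 2.095 servings → $1.22.
bell pepper + strawberries: the both-tight solution has a negative serving — not a feasible corner.
avocado + carrots: intersection lies outside the first quadrant.
avocado + strawberries with both tight: 0.2635 servings and 5.153 servings → $6.98.
carrots + strawberries with both tight: 0.3946 servings and 5.128 servings → $6.75.
Cheapest feasible corner: $1.22.

$1.22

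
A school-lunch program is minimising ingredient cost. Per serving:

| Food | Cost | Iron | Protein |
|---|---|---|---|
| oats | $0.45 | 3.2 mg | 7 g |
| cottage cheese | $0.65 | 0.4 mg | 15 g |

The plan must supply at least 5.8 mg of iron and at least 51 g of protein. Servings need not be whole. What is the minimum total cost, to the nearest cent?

$2.43

Minimising a linear cost over {iron ≥ 5.8, protein ≥ 51, servings ≥ 0} — the optimum is at a vertex, using one or two foods.
oats only: max(5.8/3.2, 51/7) = 7.286 servings → $3.28.
cottage cheese only: max(5.8/0.4, 51/15) = 14.5 servings → $9.43.
oats + cottage cheese with both tight: 1.473 servings and 2.712 servings → $2.43.
The minimum over all feasible corners is $2.43.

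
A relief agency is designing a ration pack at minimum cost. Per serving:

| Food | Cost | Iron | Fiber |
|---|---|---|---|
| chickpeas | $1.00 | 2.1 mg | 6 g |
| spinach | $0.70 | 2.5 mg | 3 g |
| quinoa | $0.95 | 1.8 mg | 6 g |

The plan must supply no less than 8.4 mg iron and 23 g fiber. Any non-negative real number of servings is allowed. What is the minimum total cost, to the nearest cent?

At the optimum either one food covers both requirements or two foods hit both targets exactly; no other combination can be cheaper.
chickpeas only: max(8.4/2.1, 23/6) = 4 servings → $4.00.
spinach only: max(8.4/2.5, 23/3) = 7.667 servings → $5.37.
quinoa only: max(8.4/1.8, 23/6) = 4.667 servings → $4.43.
chickpeas + spinach with both tight: 3.713 servings and 0.2414 servings → $3.88.
chickpeas + quinoa with both targets exact would need a negative amount; discard.
spinach + quinoa with both tight: 0.9375 servings and 3.365 servings → $3.85.
So the least-cost plan costs $3.85.

$3.85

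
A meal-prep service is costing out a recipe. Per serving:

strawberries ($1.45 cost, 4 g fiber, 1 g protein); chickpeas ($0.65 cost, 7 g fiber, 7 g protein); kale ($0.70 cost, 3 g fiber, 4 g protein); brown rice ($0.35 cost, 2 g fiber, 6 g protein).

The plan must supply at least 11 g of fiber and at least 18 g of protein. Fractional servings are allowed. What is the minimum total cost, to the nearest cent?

$1.31

An LP optimum is at a vertex; with two nutrient constraints at most two foods are used. Check each candidate.
strawberries only: max(11/4, 18/1) = 18 servings → $26.10.
chickpeas only: max(11/7, 18/7) = 2.571 servings → $1.67.
kale only: max(11/3, 18/4) = 4.5 servings → $3.15.
brown rice only: max(11/2, 18/6) = 5.5 servings → $1.93.
strawberries + chickpeas: the both-tight solution has a negative serving — not a feasible corner.
strawberries + kale: intersection lies outside the first quadrant.
strawberries + brown rice with both tight: 1.364 servings and 2.773 servings → $2.95.
chickpeas + kale: intersection lies outside the first quadrant.
chickpeas + brown rice with both tight: 1.071 servings and 1.75 servings → $1.31.
kale + brown rice with both tight: 3 servings and 1 serving → $2.45.
The minimum over all feasible corners is $1.31.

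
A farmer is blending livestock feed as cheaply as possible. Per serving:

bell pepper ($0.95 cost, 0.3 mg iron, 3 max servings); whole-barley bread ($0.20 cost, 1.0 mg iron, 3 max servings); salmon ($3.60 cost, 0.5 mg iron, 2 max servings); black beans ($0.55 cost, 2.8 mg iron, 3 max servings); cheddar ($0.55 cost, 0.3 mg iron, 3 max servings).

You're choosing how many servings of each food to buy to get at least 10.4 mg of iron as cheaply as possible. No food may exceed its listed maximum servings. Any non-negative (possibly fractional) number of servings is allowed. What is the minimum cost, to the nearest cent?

$2.05

Cost per mg of iron: black beans $0.1964, whole-barley bread $0.2000, cheddar $1.8333, bell pepper $3.1667, salmon $7.2000.
Take 3 servings of black beans: +8.4 mg iron for $1.65 (total $1.65, still need 2.0 mg).
Take 2 servings of whole-barley bread: +2.0 mg iron for $0.40 (total $2.05, still need 0.0 mg).
Filling from the cheapest source first is optimal under one linear minimum: $2.05.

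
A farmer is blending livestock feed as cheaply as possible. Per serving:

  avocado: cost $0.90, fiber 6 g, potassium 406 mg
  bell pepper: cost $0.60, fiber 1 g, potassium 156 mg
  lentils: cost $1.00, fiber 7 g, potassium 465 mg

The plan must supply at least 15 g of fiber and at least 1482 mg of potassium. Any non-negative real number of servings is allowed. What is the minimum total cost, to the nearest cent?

avocado only: max(15/6, 1482/406) = 3.65 servings → $3.29.
bell pepper only: max(15/1, 1482/156) = 15 servings → $9.00.
lentils only: max(15/7, 1482/465) = 3.187 servings → $3.19.
avocado + bell pepper with both tight: 1.619 servings and 5.287 servings → $4.63.
avocado + lentils with both targets exact would need a negative amount; discard.
bell pepper + lentils with both tight: 5.421 servings and 1.368 servings → $4.62.
Cheapest feasible corner: $3.19.

$3.19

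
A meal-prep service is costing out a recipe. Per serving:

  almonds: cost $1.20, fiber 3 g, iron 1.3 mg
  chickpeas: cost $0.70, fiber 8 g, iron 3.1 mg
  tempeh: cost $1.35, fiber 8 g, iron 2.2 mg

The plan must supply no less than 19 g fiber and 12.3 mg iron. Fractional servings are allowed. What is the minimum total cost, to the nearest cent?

An LP optimum is at a vertex; with two nutrient constraints at most two foods are used. Check each candidate.
almonds only: max(19/3, 12.3/1.3) = 9.462 servings → $11.35.
chickpeas only: max(19/8, 12.3/3.1) = 3.968 servings → $2.78.
tempeh only: max(19/8, 12.3/2.2) = 5.591 servings → $7.55.
almonds + chickpeas: intersection lies outside the first quadrant.
almonds + tempeh: intersection lies outside the first quadrant.
chickpeas + tempeh with both targets exact would need a negative amount; discard.
So the least-cost plan costs $2.78.

$2.78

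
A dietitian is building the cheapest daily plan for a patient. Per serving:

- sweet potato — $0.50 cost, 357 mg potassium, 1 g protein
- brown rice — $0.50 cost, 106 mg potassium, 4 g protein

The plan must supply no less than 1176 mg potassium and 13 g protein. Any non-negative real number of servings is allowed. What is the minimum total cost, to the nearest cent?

$2.57

sweet potato only: max(1176/357, 13/1) = 13 servings → $6.50.
brown rice only: max(1176/106, 13/4) = 11.09 servings → $5.55.
sweet potato + brown rice with both tight: 2.516 servings and 2.621 servings → $2.57.
Cheapest feasible corner: $2.57.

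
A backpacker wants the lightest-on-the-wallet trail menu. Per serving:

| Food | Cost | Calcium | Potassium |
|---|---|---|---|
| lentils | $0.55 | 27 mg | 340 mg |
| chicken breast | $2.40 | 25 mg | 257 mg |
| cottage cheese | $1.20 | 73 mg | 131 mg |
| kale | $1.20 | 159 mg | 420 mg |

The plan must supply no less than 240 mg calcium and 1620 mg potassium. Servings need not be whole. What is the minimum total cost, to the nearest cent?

An LP optimum is at a vertex; with two nutrient constraints at most two foods are used. Check each candidate.
lentils only: max(240/27, 1620/340) = 8.889 servings → $4.89.
chicken breast only: max(240/25, 1620/257) = 9.6 servings → $23.04.
cottage cheese only: max(240/73, 1620/131) = 12.37 servings → $14.84.
kale only: max(240/159, 1620/420) = 3.857 servings → $4.63.
lentils + chicken breast: intersection lies outside the first quadrant.
lentils + cottage cheese with both tight: 4.079 servings and 1.779 servings → $4.38.
lentils + kale with both tight: 3.67 servings and 0.8862 servings → $3.08.
chicken breast + cottage cheese with both tight: 5.606 servings and 1.368 servings → $15.10.
chicken breast + kale with both tight: 5.164 servings and 0.6976 servings → $13.23.
cottage cheese + kale: intersection lies outside the first quadrant.
Cheapest feasible corner: $3.08.

$3.08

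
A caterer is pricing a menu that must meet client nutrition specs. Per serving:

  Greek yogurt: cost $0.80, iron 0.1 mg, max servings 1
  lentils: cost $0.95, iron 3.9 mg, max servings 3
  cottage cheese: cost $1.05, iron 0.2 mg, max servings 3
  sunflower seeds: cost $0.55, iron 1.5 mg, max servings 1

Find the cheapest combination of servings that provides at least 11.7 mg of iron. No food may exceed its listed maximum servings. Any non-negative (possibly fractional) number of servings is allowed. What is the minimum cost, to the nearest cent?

Cost per mg of iron: lentils $0.2436, sunflower seeds $0.3667, cottage cheese $5.2500, Greek yogurt $8.0000.
Take 3 servings of lentils: +11.7 mg iron for $2.85 (total $2.85, still need 0.0 mg).
Filling from the cheapest source first is optimal under one linear minimum: $2.85.

$2.85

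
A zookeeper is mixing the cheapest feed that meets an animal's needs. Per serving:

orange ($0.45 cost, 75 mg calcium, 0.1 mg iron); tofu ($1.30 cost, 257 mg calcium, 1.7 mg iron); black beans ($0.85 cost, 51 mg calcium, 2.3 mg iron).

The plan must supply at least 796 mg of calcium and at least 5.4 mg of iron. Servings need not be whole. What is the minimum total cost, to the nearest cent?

The cheapest plan sits at a corner of the feasible region — with two constraints it uses at most two foods.
orange only: max(796/75, 5.4/0.1) = 54 servings → $24.30.
tofu only: max(796/257, 5.4/1.7) = 3.176 servings → $4.13.
black beans only: max(796/51, 5.4/2.3) = 15.61 servings → $13.27.
orange + tofu: intersection lies outside the first quadrant.
orange + black beans with both tight: 9.292 servings and 1.944 servings → $5.83.
tofu + black beans with both tight: 3.084 servings and 0.0686 servings → $4.07.
The minimum over all feasible corners is $4.07.

$4.07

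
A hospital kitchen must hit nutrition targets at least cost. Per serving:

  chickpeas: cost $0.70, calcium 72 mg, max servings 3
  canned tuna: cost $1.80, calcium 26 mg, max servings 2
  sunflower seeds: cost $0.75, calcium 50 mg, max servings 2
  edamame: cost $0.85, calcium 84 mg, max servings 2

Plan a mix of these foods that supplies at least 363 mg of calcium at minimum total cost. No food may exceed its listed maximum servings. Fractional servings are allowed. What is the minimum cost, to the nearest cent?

Cost per mg of calcium: chickpeas $0.0097, edamame $0.0101, sunflower seeds $0.0150, canned tuna $0.0692.
Take 3 servings of chickpeas: +216.0 mg calcium for $2.10 (total $2.10, still need 147.0 mg).
Take 1.75 servings of edamame: +147.0 mg calcium for $1.49 (total $3.59, still need 0.0 mg).
Greedy by cheapest-per-mg is optimal for a single linear constraint, so the minimum cost is $3.59.

$3.59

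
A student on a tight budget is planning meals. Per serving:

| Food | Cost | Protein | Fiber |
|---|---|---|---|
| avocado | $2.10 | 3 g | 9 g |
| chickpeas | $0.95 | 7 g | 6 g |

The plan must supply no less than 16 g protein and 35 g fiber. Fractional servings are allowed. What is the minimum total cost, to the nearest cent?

Compare the cost at each extreme point of the feasible region.
avocado only: max(16/3, 35/9) = 5.333 servings → $11.20.
chickpeas only: max(16/7, 35/6) = 5.833 servings → $5.54.
avocado + chickpeas with both tight: 3.311 servings and 0.8667 servings → $7.78.
So the least-cost plan costs $5.54.

$5.54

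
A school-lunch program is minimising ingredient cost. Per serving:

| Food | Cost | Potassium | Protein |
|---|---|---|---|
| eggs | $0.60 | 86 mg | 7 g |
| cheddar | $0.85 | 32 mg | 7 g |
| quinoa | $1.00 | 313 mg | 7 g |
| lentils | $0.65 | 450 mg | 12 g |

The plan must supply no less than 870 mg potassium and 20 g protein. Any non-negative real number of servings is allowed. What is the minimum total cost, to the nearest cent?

$1.26

With two linear requirements the optimum uses one or two foods; enumerate the corners.
eggs only: max(870/86, 20/7) = 10.12 servings → $6.07.
cheddar only: max(870/32, 20/7) = 27.19 servings → $23.11.
quinoa only: max(870/313, 20/7) = 2.857 servings → $2.86.
lentils only: max(870/450, 20/12) = 1.933 servings → $1.26.
eggs + cheddar: the both-tight solution has a negative serving — not a feasible corner.
eggs + quinoa with both tight: 0.107 servings and 2.75 servings → $2.81.
eggs + lentils: intersection lies outside the first quadrant.
cheddar + quinoa with both tight: 0.08643 servings and 2.771 servings → $2.84.
cheddar + lentils: intersection lies outside the first quadrant.
quinoa + lentils with both tight: 2.376 servings and 0.2805 servings → $2.56.
So the least-cost plan costs $1.26.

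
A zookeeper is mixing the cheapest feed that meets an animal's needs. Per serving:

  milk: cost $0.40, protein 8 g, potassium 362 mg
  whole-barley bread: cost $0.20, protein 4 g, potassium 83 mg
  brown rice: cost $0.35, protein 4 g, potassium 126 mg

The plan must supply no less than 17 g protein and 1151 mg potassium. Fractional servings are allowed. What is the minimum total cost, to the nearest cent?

$1.27

An LP optimum is at a vertex; with two nutrient constraints at most two foods are used. Check each candidate.
milk only: max(17/8, 1151/362) = 3.18 servings → $1.27.
whole-barley bread only: max(17/4, 1151/83) = 13.87 servings → $2.77.
brown rice only: max(17/4, 1151/126) = 9.135 servings → $3.20.
milk + whole-barley bread: intersection lies outside the first quadrant.
milk + brown rice: the both-tight solution has a negative serving — not a feasible corner.
whole-barley bread + brown rice: intersection lies outside the first quadrant.
Cheapest feasible corner: $1.27.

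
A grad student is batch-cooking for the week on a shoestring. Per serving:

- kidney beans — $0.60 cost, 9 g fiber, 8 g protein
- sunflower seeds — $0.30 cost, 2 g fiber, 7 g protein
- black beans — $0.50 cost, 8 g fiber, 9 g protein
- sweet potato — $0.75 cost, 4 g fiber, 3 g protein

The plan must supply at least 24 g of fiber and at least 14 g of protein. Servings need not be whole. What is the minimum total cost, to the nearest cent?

Two binding constraints pin down two serving amounts, so the optimal mix uses at most two foods. The candidates are each food alone (scaled to the tighter of fiber/protein) and each pair with both constraints tight.
kidney beans only: max(24/9, 14/8) = 2.667 servings → $1.60.
sunflower seeds only: max(24/2, 14/7) = 12 servings → $3.60.
black beans only: max(24/8, 14/9) = 3 servings → $1.50.
sweet potato only: max(24/4, 14/3) = 6 servings → $4.50.
kidney beans + sunflower seeds: the both-tight solution has a negative serving — not a feasible corner.
kidney beans + black beans: intersection lies outside the first quadrant.
kidney beans + sweet potato: intersection lies outside the first quadrant.
sunflower seeds + black beans: the both-tight solution has a negative serving — not a feasible corner.
sunflower seeds + sweet potato: the both-tight solution has a negative serving — not a feasible corner.
black beans + sweet potato: intersection lies outside the first quadrant.
The minimum over all feasible corners is $1.50.

$1.50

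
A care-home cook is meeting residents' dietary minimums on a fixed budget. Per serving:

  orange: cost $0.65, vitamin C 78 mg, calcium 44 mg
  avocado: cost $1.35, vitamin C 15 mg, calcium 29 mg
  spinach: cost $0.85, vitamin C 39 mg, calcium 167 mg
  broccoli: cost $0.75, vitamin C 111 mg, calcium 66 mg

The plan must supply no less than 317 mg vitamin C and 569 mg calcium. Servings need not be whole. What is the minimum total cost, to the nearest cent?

$3.69

Check every corner: each single food scaled to meet both minima, and each pair solved so both constraints bind.
orange only: max(317/78, 569/44) = 12.93 servings → $8.41.
avocado only: max(317/15, 569/29) = 21.13 servings → $28.53.
spinach only: max(317/39, 569/167) = 8.128 servings → $6.91.
broccoli only: max(317/111, 569/66) = 8.621 servings → $6.47.
orange + avocado with both tight: 0.4107 servings and 19 servings → $25.91.
orange + spinach with both tight: 2.719 servings and 2.691 servings → $4.05.
orange + broccoli with both targets exact would need a negative amount; discard.
avocado + spinach with both targets exact would need a negative amount; discard.
avocado + broccoli with both tight: 18.95 servings and 0.2952 servings → $25.80.
spinach + broccoli with both tight: 2.646 servings and 1.926 servings → $3.69.
Cheapest feasible corner: $3.69.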